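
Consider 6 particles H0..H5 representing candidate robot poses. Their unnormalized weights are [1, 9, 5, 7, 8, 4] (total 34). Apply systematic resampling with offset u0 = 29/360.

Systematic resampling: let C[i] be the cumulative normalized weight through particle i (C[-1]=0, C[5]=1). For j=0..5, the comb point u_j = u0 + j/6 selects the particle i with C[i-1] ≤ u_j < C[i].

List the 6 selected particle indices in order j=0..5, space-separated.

C = [1/34, 5/17, 15/34, 11/17, 15/17, 1]
j=0: u_0=29/360 ∈ [1/34, 5/17) → index 1
j=1: u_1=89/360 ∈ [1/34, 5/17) → index 1
j=2: u_2=149/360 ∈ [5/17, 15/34) → index 2
j=3: u_3=209/360 ∈ [15/34, 11/17) → index 3
j=4: u_4=269/360 ∈ [11/17, 15/17) → index 4
j=5: u_5=329/360 ∈ [15/17, 1) → index 5

1 1 2 3 4 5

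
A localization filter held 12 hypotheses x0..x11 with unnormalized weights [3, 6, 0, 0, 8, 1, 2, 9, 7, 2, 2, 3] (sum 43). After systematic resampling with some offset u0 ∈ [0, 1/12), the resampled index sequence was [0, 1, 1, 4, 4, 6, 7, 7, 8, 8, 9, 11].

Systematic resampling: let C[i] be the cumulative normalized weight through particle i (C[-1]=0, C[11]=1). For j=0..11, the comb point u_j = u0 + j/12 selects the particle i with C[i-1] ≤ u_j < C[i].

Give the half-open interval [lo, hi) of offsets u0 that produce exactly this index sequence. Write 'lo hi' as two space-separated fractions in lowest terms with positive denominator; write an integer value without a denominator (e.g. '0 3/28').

7/516 11/258

C = [3/43, 9/43, 9/43, 9/43, 17/43, 18/43, 20/43, 29/43, 36/43, 38/43, 40/43, 1]
j=0 picked index 0: u0 ∈ [0, 3/43)
j=1 picked index 1: u0 ∈ [-7/516, 65/516)
j=2 picked index 1: u0 ∈ [-25/258, 11/258)
j=3 picked index 4: u0 ∈ [-7/172, 25/172)
j=4 picked index 4: u0 ∈ [-16/129, 8/129)
j=5 picked index 6: u0 ∈ [1/516, 25/516)
j=6 picked index 7: u0 ∈ [-3/86, 15/86)
j=7 picked index 7: u0 ∈ [-61/516, 47/516)
j=8 picked index 8: u0 ∈ [1/129, 22/129)
j=9 picked index 8: u0 ∈ [-13/172, 15/172)
j=10 picked index 9: u0 ∈ [1/258, 13/258)
j=11 picked index 11: u0 ∈ [7/516, 1/12)
intersection: [7/516, 11/258)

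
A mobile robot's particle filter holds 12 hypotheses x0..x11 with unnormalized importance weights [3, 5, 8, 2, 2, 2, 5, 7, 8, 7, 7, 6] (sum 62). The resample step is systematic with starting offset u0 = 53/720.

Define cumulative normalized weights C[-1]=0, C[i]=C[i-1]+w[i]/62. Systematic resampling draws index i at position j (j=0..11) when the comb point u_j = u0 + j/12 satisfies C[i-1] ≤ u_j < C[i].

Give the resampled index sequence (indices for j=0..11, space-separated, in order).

C = [3/62, 4/31, 8/31, 9/31, 10/31, 11/31, 27/62, 17/31, 21/31, 49/62, 28/31, 1]
j=0: u_0=53/720 ∈ [3/62, 4/31) → index 1
j=1: u_1=113/720 ∈ [4/31, 8/31) → index 2
j=2: u_2=173/720 ∈ [4/31, 8/31) → index 2
j=3: u_3=233/720 ∈ [10/31, 11/31) → index 5
j=4: u_4=293/720 ∈ [11/31, 27/62) → index 6
j=5: u_5=353/720 ∈ [27/62, 17/31) → index 7
j=6: u_6=413/720 ∈ [17/31, 21/31) → index 8
j=7: u_7=473/720 ∈ [17/31, 21/31) → index 8
j=8: u_8=533/720 ∈ [21/31, 49/62) → index 9
j=9: u_9=593/720 ∈ [49/62, 28/31) → index 10
j=10: u_10=653/720 ∈ [28/31, 1) → index 11
j=11: u_11=713/720 ∈ [28/31, 1) → index 11

1 2 2 5 6 7 8 8 9 10 11 11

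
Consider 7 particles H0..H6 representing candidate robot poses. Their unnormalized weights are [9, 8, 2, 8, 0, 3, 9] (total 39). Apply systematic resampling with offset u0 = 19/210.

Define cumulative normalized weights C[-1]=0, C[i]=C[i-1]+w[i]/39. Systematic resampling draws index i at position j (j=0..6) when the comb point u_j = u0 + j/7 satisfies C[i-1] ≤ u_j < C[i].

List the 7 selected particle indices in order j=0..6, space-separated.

C = [3/13, 17/39, 19/39, 9/13, 9/13, 10/13, 1]
j=0: u_0=19/210 ∈ [0, 3/13) → index 0
j=1: u_1=7/30 ∈ [3/13, 17/39) → index 1
j=2: u_2=79/210 ∈ [3/13, 17/39) → index 1
j=3: u_3=109/210 ∈ [19/39, 9/13) → index 3
j=4: u_4=139/210 ∈ [19/39, 9/13) → index 3
j=5: u_5=169/210 ∈ [10/13, 1) → index 6
j=6: u_6=199/210 ∈ [10/13, 1) → index 6

0 1 1 3 3 6 6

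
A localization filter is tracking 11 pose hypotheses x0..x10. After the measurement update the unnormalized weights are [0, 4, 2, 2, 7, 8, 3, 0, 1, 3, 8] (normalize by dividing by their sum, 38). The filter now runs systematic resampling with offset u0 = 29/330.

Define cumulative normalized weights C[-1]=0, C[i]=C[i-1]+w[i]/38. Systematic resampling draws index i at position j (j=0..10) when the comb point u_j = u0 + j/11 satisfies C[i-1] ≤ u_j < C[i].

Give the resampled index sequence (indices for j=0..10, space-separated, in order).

C = [0, 2/19, 3/19, 4/19, 15/38, 23/38, 13/19, 13/19, 27/38, 15/19, 1]
j=0: u_0=29/330 ∈ [0, 2/19) → index 1
j=1: u_1=59/330 ∈ [3/19, 4/19) → index 3
j=2: u_2=89/330 ∈ [4/19, 15/38) → index 4
j=3: u_3=119/330 ∈ [4/19, 15/38) → index 4
j=4: u_4=149/330 ∈ [15/38, 23/38) → index 5
j=5: u_5=179/330 ∈ [15/38, 23/38) → index 5
j=6: u_6=19/30 ∈ [23/38, 13/19) → index 6
j=7: u_7=239/330 ∈ [27/38, 15/19) → index 9
j=8: u_8=269/330 ∈ [15/19, 1) → index 10
j=9: u_9=299/330 ∈ [15/19, 1) → index 10
j=10: u_10=329/330 ∈ [15/19, 1) → index 10

1 3 4 4 5 5 6 9 10 10 10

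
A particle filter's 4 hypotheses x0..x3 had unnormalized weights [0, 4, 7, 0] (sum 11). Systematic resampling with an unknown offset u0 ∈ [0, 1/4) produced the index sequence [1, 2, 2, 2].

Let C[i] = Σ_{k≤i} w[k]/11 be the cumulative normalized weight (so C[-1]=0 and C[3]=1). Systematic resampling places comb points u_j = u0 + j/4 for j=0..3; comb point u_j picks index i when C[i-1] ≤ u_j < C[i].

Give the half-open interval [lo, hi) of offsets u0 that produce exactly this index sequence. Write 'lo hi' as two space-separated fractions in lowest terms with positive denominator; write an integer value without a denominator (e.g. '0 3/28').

C = [0, 4/11, 1, 1]
j=0 picked index 1: u0 ∈ [0, 4/11)
j=1 picked index 2: u0 ∈ [5/44, 3/4)
j=2 picked index 2: u0 ∈ [-3/22, 1/2)
j=3 picked index 2: u0 ∈ [-17/44, 1/4)
intersection: [5/44, 1/4)

5/44 1/4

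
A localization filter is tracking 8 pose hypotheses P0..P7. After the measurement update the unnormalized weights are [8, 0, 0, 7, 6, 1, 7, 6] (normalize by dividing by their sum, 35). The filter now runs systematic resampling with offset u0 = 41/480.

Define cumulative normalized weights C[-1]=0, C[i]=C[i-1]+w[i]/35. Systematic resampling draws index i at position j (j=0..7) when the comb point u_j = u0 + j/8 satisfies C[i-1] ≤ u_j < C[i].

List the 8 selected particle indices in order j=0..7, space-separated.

0 0 3 4 4 6 7 7

C = [8/35, 8/35, 8/35, 3/7, 3/5, 22/35, 29/35, 1]
j=0: u_0=41/480 ∈ [0, 8/35) → index 0
j=1: u_1=101/480 ∈ [0, 8/35) → index 0
j=2: u_2=161/480 ∈ [8/35, 3/7) → index 3
j=3: u_3=221/480 ∈ [3/7, 3/5) → index 4
j=4: u_4=281/480 ∈ [3/7, 3/5) → index 4
j=5: u_5=341/480 ∈ [22/35, 29/35) → index 6
j=6: u_6=401/480 ∈ [29/35, 1) → index 7
j=7: u_7=461/480 ∈ [29/35, 1) → index 7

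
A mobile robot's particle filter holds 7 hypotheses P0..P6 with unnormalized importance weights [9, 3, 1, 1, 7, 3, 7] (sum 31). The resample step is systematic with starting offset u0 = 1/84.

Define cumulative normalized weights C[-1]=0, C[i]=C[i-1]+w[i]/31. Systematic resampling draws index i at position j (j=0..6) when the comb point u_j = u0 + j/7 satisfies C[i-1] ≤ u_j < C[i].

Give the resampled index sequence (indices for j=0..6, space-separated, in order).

0 0 1 3 4 5 6

C = [9/31, 12/31, 13/31, 14/31, 21/31, 24/31, 1]
j=0: u_0=1/84 ∈ [0, 9/31) → index 0
j=1: u_1=13/84 ∈ [0, 9/31) → index 0
j=2: u_2=25/84 ∈ [9/31, 12/31) → index 1
j=3: u_3=37/84 ∈ [13/31, 14/31) → index 3
j=4: u_4=7/12 ∈ [14/31, 21/31) → index 4
j=5: u_5=61/84 ∈ [21/31, 24/31) → index 5
j=6: u_6=73/84 ∈ [24/31, 1) → index 6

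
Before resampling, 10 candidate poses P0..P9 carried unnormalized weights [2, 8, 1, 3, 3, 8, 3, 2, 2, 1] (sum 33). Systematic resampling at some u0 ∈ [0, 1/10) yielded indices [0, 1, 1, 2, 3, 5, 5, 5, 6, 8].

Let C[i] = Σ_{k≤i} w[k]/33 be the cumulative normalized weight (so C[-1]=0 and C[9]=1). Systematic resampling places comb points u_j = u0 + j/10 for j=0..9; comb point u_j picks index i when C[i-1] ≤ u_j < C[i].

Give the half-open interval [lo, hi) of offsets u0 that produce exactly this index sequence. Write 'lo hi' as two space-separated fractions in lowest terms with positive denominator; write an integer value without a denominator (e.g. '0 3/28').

C = [2/33, 10/33, 1/3, 14/33, 17/33, 25/33, 28/33, 10/11, 32/33, 1]
j=0 picked index 0: u0 ∈ [0, 2/33)
j=1 picked index 1: u0 ∈ [-13/330, 67/330)
j=2 picked index 1: u0 ∈ [-23/165, 17/165)
j=3 picked index 2: u0 ∈ [1/330, 1/30)
j=4 picked index 3: u0 ∈ [-1/15, 4/165)
j=5 picked index 5: u0 ∈ [1/66, 17/66)
j=6 picked index 5: u0 ∈ [-14/165, 26/165)
j=7 picked index 5: u0 ∈ [-61/330, 19/330)
j=8 picked index 6: u0 ∈ [-7/165, 8/165)
j=9 picked index 8: u0 ∈ [1/110, 23/330)
intersection: [1/66, 4/165)

1/66 4/165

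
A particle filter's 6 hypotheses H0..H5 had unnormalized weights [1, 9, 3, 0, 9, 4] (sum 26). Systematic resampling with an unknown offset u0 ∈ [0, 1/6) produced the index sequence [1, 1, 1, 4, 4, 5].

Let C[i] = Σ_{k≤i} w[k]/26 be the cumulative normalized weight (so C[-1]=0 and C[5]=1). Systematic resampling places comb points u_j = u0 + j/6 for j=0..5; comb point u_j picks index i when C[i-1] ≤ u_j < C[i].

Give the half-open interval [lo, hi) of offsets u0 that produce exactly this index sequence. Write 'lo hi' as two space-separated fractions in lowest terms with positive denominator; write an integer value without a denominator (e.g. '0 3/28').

C = [1/26, 5/13, 1/2, 1/2, 11/13, 1]
j=0 picked index 1: u0 ∈ [1/26, 5/13)
j=1 picked index 1: u0 ∈ [-5/39, 17/78)
j=2 picked index 1: u0 ∈ [-23/78, 2/39)
j=3 picked index 4: u0 ∈ [0, 9/26)
j=4 picked index 4: u0 ∈ [-1/6, 7/39)
j=5 picked index 5: u0 ∈ [1/78, 1/6)
intersection: [1/26, 2/39)

1/26 2/39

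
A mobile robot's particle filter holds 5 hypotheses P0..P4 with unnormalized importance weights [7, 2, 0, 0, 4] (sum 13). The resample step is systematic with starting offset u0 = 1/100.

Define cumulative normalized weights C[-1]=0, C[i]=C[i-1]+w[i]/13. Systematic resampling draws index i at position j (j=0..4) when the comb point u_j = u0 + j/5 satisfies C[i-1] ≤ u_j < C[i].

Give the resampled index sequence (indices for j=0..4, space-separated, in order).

C = [7/13, 9/13, 9/13, 9/13, 1]
j=0: u_0=1/100 ∈ [0, 7/13) → index 0
j=1: u_1=21/100 ∈ [0, 7/13) → index 0
j=2: u_2=41/100 ∈ [0, 7/13) → index 0
j=3: u_3=61/100 ∈ [7/13, 9/13) → index 1
j=4: u_4=81/100 ∈ [9/13, 1) → index 4

0 0 0 1 4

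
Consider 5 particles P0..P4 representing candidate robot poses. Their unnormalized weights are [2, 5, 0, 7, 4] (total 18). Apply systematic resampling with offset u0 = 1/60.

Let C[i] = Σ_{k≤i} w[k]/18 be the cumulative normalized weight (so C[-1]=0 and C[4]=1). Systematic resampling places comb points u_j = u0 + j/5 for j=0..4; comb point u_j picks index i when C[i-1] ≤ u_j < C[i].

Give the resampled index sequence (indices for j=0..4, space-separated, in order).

C = [1/9, 7/18, 7/18, 7/9, 1]
j=0: u_0=1/60 ∈ [0, 1/9) → index 0
j=1: u_1=13/60 ∈ [1/9, 7/18) → index 1
j=2: u_2=5/12 ∈ [7/18, 7/9) → index 3
j=3: u_3=37/60 ∈ [7/18, 7/9) → index 3
j=4: u_4=49/60 ∈ [7/9, 1) → index 4

0 1 3 3 4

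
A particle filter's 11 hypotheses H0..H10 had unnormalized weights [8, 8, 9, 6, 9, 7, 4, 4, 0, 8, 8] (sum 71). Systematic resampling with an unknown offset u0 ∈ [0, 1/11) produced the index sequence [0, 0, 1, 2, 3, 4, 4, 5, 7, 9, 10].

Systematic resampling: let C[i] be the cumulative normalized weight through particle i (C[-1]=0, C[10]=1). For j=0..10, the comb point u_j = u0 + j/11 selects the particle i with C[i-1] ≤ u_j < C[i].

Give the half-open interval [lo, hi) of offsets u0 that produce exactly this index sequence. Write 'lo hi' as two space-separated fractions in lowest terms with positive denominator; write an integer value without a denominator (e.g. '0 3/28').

0 14/781

C = [8/71, 16/71, 25/71, 31/71, 40/71, 47/71, 51/71, 55/71, 55/71, 63/71, 1]
j=0 picked index 0: u0 ∈ [0, 8/71)
j=1 picked index 0: u0 ∈ [-1/11, 17/781)
j=2 picked index 1: u0 ∈ [-54/781, 34/781)
j=3 picked index 2: u0 ∈ [-37/781, 62/781)
j=4 picked index 3: u0 ∈ [-9/781, 57/781)
j=5 picked index 4: u0 ∈ [-14/781, 85/781)
j=6 picked index 4: u0 ∈ [-85/781, 14/781)
j=7 picked index 5: u0 ∈ [-57/781, 20/781)
j=8 picked index 7: u0 ∈ [-7/781, 37/781)
j=9 picked index 9: u0 ∈ [-34/781, 54/781)
j=10 picked index 10: u0 ∈ [-17/781, 1/11)
intersection: [0, 14/781)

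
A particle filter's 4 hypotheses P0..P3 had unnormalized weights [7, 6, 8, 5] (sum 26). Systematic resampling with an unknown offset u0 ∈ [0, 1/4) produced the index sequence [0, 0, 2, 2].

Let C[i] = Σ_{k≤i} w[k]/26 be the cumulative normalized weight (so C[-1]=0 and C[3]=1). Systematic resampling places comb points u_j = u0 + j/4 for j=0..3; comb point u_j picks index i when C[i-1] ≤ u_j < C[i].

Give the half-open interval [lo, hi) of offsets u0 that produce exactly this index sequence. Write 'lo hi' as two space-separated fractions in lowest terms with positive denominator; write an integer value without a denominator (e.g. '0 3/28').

C = [7/26, 1/2, 21/26, 1]
j=0 picked index 0: u0 ∈ [0, 7/26)
j=1 picked index 0: u0 ∈ [-1/4, 1/52)
j=2 picked index 2: u0 ∈ [0, 4/13)
j=3 picked index 2: u0 ∈ [-1/4, 3/52)
intersection: [0, 1/52)

0 1/52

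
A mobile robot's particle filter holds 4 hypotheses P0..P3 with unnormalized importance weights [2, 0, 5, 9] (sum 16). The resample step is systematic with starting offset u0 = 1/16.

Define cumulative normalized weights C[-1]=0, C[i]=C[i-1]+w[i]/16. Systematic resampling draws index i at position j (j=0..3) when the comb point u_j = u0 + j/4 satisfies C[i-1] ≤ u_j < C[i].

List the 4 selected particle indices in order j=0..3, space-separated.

C = [1/8, 1/8, 7/16, 1]
j=0: u_0=1/16 ∈ [0, 1/8) → index 0
j=1: u_1=5/16 ∈ [1/8, 7/16) → index 2
j=2: u_2=9/16 ∈ [7/16, 1) → index 3
j=3: u_3=13/16 ∈ [7/16, 1) → index 3

0 2 3 3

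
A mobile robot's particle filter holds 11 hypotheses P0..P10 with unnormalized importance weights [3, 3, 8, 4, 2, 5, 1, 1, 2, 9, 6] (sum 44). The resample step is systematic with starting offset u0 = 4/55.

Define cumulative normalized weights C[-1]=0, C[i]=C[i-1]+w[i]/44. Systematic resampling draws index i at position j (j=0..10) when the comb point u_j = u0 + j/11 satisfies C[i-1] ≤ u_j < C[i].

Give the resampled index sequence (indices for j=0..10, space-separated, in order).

1 2 2 3 4 5 8 9 9 10 10

C = [3/44, 3/22, 7/22, 9/22, 5/11, 25/44, 13/22, 27/44, 29/44, 19/22, 1]
j=0: u_0=4/55 ∈ [3/44, 3/22) → index 1
j=1: u_1=9/55 ∈ [3/22, 7/22) → index 2
j=2: u_2=14/55 ∈ [3/22, 7/22) → index 2
j=3: u_3=19/55 ∈ [7/22, 9/22) → index 3
j=4: u_4=24/55 ∈ [9/22, 5/11) → index 4
j=5: u_5=29/55 ∈ [5/11, 25/44) → index 5
j=6: u_6=34/55 ∈ [27/44, 29/44) → index 8
j=7: u_7=39/55 ∈ [29/44, 19/22) → index 9
j=8: u_8=4/5 ∈ [29/44, 19/22) → index 9
j=9: u_9=49/55 ∈ [19/22, 1) → index 10
j=10: u_10=54/55 ∈ [19/22, 1) → index 10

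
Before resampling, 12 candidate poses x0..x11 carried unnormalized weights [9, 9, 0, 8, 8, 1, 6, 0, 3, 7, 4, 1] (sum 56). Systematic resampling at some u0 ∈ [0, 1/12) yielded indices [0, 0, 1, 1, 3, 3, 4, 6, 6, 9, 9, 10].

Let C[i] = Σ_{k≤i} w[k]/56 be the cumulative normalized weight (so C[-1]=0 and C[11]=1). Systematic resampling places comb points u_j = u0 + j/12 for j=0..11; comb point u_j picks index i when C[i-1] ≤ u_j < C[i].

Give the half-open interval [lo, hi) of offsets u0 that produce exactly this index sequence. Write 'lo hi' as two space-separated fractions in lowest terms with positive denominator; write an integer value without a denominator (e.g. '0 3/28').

1/24 1/21

C = [9/56, 9/28, 9/28, 13/28, 17/28, 5/8, 41/56, 41/56, 11/14, 51/56, 55/56, 1]
j=0 picked index 0: u0 ∈ [0, 9/56)
j=1 picked index 0: u0 ∈ [-1/12, 13/168)
j=2 picked index 1: u0 ∈ [-1/168, 13/84)
j=3 picked index 1: u0 ∈ [-5/56, 1/14)
j=4 picked index 3: u0 ∈ [-1/84, 11/84)
j=5 picked index 3: u0 ∈ [-2/21, 1/21)
j=6 picked index 4: u0 ∈ [-1/28, 3/28)
j=7 picked index 6: u0 ∈ [1/24, 25/168)
j=8 picked index 6: u0 ∈ [-1/24, 11/168)
j=9 picked index 9: u0 ∈ [1/28, 9/56)
j=10 picked index 9: u0 ∈ [-1/21, 13/168)
j=11 picked index 10: u0 ∈ [-1/168, 11/168)
intersection: [1/24, 1/21)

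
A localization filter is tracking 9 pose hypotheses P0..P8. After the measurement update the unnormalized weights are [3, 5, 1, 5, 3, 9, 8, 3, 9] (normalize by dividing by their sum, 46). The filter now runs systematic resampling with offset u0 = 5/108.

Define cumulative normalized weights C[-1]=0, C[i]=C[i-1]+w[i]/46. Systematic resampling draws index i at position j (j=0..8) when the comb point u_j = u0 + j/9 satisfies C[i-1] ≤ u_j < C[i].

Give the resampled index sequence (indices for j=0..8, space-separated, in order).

0 1 3 5 5 6 6 8 8

C = [3/46, 4/23, 9/46, 7/23, 17/46, 13/23, 17/23, 37/46, 1]
j=0: u_0=5/108 ∈ [0, 3/46) → index 0
j=1: u_1=17/108 ∈ [3/46, 4/23) → index 1
j=2: u_2=29/108 ∈ [9/46, 7/23) → index 3
j=3: u_3=41/108 ∈ [17/46, 13/23) → index 5
j=4: u_4=53/108 ∈ [17/46, 13/23) → index 5
j=5: u_5=65/108 ∈ [13/23, 17/23) → index 6
j=6: u_6=77/108 ∈ [13/23, 17/23) → index 6
j=7: u_7=89/108 ∈ [37/46, 1) → index 8
j=8: u_8=101/108 ∈ [37/46, 1) → index 8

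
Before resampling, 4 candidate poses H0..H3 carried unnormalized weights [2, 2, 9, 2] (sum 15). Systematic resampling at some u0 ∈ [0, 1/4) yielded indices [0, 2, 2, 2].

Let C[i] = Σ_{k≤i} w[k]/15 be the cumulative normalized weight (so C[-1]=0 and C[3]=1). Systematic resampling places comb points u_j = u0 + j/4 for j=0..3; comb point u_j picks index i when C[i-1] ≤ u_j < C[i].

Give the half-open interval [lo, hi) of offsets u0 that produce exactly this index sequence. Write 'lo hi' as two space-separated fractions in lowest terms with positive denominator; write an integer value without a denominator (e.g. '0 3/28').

C = [2/15, 4/15, 13/15, 1]
j=0 picked index 0: u0 ∈ [0, 2/15)
j=1 picked index 2: u0 ∈ [1/60, 37/60)
j=2 picked index 2: u0 ∈ [-7/30, 11/30)
j=3 picked index 2: u0 ∈ [-29/60, 7/60)
intersection: [1/60, 7/60)

1/60 7/60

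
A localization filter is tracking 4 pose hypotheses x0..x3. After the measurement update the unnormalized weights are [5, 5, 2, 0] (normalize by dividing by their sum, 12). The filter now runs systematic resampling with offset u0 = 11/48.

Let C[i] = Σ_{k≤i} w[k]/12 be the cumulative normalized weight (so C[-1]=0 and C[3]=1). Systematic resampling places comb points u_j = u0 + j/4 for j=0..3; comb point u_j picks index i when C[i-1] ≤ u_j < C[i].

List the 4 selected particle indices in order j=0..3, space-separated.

0 1 1 2

C = [5/12, 5/6, 1, 1]
j=0: u_0=11/48 ∈ [0, 5/12) → index 0
j=1: u_1=23/48 ∈ [5/12, 5/6) → index 1
j=2: u_2=35/48 ∈ [5/12, 5/6) → index 1
j=3: u_3=47/48 ∈ [5/6, 1) → index 2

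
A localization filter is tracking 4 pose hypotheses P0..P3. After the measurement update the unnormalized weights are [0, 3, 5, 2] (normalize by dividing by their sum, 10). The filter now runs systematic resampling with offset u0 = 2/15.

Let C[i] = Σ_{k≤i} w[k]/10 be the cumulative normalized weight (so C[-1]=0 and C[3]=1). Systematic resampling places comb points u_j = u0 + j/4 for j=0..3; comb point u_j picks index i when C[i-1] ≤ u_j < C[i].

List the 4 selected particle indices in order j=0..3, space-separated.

C = [0, 3/10, 4/5, 1]
j=0: u_0=2/15 ∈ [0, 3/10) → index 1
j=1: u_1=23/60 ∈ [3/10, 4/5) → index 2
j=2: u_2=19/30 ∈ [3/10, 4/5) → index 2
j=3: u_3=53/60 ∈ [4/5, 1) → index 3

1 2 2 3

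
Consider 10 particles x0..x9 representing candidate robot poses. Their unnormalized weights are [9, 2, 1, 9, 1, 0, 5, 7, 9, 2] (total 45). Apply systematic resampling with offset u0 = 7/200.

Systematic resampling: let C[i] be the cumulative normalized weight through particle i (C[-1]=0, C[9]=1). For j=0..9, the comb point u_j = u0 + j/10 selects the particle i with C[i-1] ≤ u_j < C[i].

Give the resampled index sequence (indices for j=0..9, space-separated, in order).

0 0 1 3 3 6 7 7 8 8

C = [1/5, 11/45, 4/15, 7/15, 22/45, 22/45, 3/5, 34/45, 43/45, 1]
j=0: u_0=7/200 ∈ [0, 1/5) → index 0
j=1: u_1=27/200 ∈ [0, 1/5) → index 0
j=2: u_2=47/200 ∈ [1/5, 11/45) → index 1
j=3: u_3=67/200 ∈ [4/15, 7/15) → index 3
j=4: u_4=87/200 ∈ [4/15, 7/15) → index 3
j=5: u_5=107/200 ∈ [22/45, 3/5) → index 6
j=6: u_6=127/200 ∈ [3/5, 34/45) → index 7
j=7: u_7=147/200 ∈ [3/5, 34/45) → index 7
j=8: u_8=167/200 ∈ [34/45, 43/45) → index 8
j=9: u_9=187/200 ∈ [34/45, 43/45) → index 8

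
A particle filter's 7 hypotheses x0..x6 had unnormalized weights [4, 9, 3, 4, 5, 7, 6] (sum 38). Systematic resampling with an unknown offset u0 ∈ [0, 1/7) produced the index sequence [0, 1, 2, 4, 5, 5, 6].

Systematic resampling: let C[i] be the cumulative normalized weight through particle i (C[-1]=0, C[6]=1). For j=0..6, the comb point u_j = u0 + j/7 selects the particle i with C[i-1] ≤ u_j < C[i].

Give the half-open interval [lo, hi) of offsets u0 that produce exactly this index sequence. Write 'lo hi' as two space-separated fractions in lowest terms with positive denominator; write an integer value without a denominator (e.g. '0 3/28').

C = [2/19, 13/38, 8/19, 10/19, 25/38, 16/19, 1]
j=0 picked index 0: u0 ∈ [0, 2/19)
j=1 picked index 1: u0 ∈ [-5/133, 53/266)
j=2 picked index 2: u0 ∈ [15/266, 18/133)
j=3 picked index 4: u0 ∈ [13/133, 61/266)
j=4 picked index 5: u0 ∈ [23/266, 36/133)
j=5 picked index 5: u0 ∈ [-15/266, 17/133)
j=6 picked index 6: u0 ∈ [-2/133, 1/7)
intersection: [13/133, 2/19)

13/133 2/19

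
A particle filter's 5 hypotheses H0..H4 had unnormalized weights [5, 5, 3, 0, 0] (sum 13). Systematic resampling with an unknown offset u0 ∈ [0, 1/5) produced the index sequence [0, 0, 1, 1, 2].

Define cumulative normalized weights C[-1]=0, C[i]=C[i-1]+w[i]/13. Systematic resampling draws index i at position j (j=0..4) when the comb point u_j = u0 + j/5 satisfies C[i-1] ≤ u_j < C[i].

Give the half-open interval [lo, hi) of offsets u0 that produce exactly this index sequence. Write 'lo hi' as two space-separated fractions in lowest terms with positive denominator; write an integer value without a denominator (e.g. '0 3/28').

C = [5/13, 10/13, 1, 1, 1]
j=0 picked index 0: u0 ∈ [0, 5/13)
j=1 picked index 0: u0 ∈ [-1/5, 12/65)
j=2 picked index 1: u0 ∈ [-1/65, 24/65)
j=3 picked index 1: u0 ∈ [-14/65, 11/65)
j=4 picked index 2: u0 ∈ [-2/65, 1/5)
intersection: [0, 11/65)

0 11/65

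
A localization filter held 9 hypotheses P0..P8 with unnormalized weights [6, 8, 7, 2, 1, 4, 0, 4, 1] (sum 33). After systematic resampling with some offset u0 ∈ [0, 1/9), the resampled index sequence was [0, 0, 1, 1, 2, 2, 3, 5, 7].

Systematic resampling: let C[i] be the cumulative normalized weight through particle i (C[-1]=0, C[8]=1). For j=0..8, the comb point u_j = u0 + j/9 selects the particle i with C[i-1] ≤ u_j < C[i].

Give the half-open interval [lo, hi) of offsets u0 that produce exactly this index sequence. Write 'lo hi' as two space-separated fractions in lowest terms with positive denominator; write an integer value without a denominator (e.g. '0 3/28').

0 1/33

C = [2/11, 14/33, 7/11, 23/33, 8/11, 28/33, 28/33, 32/33, 1]
j=0 picked index 0: u0 ∈ [0, 2/11)
j=1 picked index 0: u0 ∈ [-1/9, 7/99)
j=2 picked index 1: u0 ∈ [-4/99, 20/99)
j=3 picked index 1: u0 ∈ [-5/33, 1/11)
j=4 picked index 2: u0 ∈ [-2/99, 19/99)
j=5 picked index 2: u0 ∈ [-13/99, 8/99)
j=6 picked index 3: u0 ∈ [-1/33, 1/33)
j=7 picked index 5: u0 ∈ [-5/99, 7/99)
j=8 picked index 7: u0 ∈ [-4/99, 8/99)
intersection: [0, 1/33)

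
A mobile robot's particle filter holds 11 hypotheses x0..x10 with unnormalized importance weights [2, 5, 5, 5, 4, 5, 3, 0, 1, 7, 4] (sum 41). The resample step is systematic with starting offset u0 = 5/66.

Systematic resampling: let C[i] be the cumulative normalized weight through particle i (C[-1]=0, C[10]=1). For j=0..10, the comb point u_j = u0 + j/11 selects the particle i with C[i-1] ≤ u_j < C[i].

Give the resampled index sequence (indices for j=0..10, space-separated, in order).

C = [2/41, 7/41, 12/41, 17/41, 21/41, 26/41, 29/41, 29/41, 30/41, 37/41, 1]
j=0: u_0=5/66 ∈ [2/41, 7/41) → index 1
j=1: u_1=1/6 ∈ [2/41, 7/41) → index 1
j=2: u_2=17/66 ∈ [7/41, 12/41) → index 2
j=3: u_3=23/66 ∈ [12/41, 17/41) → index 3
j=4: u_4=29/66 ∈ [17/41, 21/41) → index 4
j=5: u_5=35/66 ∈ [21/41, 26/41) → index 5
j=6: u_6=41/66 ∈ [21/41, 26/41) → index 5
j=7: u_7=47/66 ∈ [29/41, 30/41) → index 8
j=8: u_8=53/66 ∈ [30/41, 37/41) → index 9
j=9: u_9=59/66 ∈ [30/41, 37/41) → index 9
j=10: u_10=65/66 ∈ [37/41, 1) → index 10

1 1 2 3 4 5 5 8 9 9 10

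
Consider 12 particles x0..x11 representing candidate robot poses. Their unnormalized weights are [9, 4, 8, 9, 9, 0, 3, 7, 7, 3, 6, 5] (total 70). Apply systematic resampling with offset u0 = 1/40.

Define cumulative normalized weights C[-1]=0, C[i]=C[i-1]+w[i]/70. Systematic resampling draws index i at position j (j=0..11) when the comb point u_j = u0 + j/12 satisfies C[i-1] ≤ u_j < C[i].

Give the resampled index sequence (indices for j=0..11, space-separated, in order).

0 0 2 2 3 4 4 7 7 8 10 11

C = [9/70, 13/70, 3/10, 3/7, 39/70, 39/70, 3/5, 7/10, 4/5, 59/70, 13/14, 1]
j=0: u_0=1/40 ∈ [0, 9/70) → index 0
j=1: u_1=13/120 ∈ [0, 9/70) → index 0
j=2: u_2=23/120 ∈ [13/70, 3/10) → index 2
j=3: u_3=11/40 ∈ [13/70, 3/10) → index 2
j=4: u_4=43/120 ∈ [3/10, 3/7) → index 3
j=5: u_5=53/120 ∈ [3/7, 39/70) → index 4
j=6: u_6=21/40 ∈ [3/7, 39/70) → index 4
j=7: u_7=73/120 ∈ [3/5, 7/10) → index 7
j=8: u_8=83/120 ∈ [3/5, 7/10) → index 7
j=9: u_9=31/40 ∈ [7/10, 4/5) → index 8
j=10: u_10=103/120 ∈ [59/70, 13/14) → index 10
j=11: u_11=113/120 ∈ [13/14, 1) → index 11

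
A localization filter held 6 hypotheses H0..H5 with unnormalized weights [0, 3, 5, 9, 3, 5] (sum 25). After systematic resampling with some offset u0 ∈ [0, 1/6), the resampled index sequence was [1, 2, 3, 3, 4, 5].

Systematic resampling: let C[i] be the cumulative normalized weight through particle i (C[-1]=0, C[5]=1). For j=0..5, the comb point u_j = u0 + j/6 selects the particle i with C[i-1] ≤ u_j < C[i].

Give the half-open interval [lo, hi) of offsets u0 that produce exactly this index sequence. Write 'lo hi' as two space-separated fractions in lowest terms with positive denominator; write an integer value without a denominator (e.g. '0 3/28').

1/75 3/25

C = [0, 3/25, 8/25, 17/25, 4/5, 1]
j=0 picked index 1: u0 ∈ [0, 3/25)
j=1 picked index 2: u0 ∈ [-7/150, 23/150)
j=2 picked index 3: u0 ∈ [-1/75, 26/75)
j=3 picked index 3: u0 ∈ [-9/50, 9/50)
j=4 picked index 4: u0 ∈ [1/75, 2/15)
j=5 picked index 5: u0 ∈ [-1/30, 1/6)
intersection: [1/75, 3/25)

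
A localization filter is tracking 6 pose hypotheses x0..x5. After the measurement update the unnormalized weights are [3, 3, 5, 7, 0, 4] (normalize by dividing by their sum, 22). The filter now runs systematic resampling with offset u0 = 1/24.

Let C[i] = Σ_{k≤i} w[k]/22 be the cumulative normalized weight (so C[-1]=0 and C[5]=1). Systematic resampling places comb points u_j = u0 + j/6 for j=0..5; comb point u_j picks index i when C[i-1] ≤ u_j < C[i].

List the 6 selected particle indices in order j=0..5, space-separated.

C = [3/22, 3/11, 1/2, 9/11, 9/11, 1]
j=0: u_0=1/24 ∈ [0, 3/22) → index 0
j=1: u_1=5/24 ∈ [3/22, 3/11) → index 1
j=2: u_2=3/8 ∈ [3/11, 1/2) → index 2
j=3: u_3=13/24 ∈ [1/2, 9/11) → index 3
j=4: u_4=17/24 ∈ [1/2, 9/11) → index 3
j=5: u_5=7/8 ∈ [9/11, 1) → index 5

0 1 2 3 3 5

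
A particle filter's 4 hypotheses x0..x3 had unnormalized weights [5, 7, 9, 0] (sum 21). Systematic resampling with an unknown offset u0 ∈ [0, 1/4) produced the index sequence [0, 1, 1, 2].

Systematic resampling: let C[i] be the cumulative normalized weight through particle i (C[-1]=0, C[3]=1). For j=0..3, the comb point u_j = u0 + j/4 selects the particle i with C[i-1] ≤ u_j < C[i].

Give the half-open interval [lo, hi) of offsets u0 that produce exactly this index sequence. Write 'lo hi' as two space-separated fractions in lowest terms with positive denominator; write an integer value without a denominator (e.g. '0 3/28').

0 1/14

C = [5/21, 4/7, 1, 1]
j=0 picked index 0: u0 ∈ [0, 5/21)
j=1 picked index 1: u0 ∈ [-1/84, 9/28)
j=2 picked index 1: u0 ∈ [-11/42, 1/14)
j=3 picked index 2: u0 ∈ [-5/28, 1/4)
intersection: [0, 1/14)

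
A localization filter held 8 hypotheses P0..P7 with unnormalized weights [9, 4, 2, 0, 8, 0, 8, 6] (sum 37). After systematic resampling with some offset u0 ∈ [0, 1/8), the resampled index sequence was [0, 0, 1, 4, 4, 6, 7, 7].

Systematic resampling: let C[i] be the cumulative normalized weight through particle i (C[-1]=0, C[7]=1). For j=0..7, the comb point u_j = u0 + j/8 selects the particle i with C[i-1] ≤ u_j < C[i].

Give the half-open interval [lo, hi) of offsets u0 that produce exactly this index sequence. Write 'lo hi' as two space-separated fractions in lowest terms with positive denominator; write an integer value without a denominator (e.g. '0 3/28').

C = [9/37, 13/37, 15/37, 15/37, 23/37, 23/37, 31/37, 1]
j=0 picked index 0: u0 ∈ [0, 9/37)
j=1 picked index 0: u0 ∈ [-1/8, 35/296)
j=2 picked index 1: u0 ∈ [-1/148, 15/148)
j=3 picked index 4: u0 ∈ [9/296, 73/296)
j=4 picked index 4: u0 ∈ [-7/74, 9/74)
j=5 picked index 6: u0 ∈ [-1/296, 63/296)
j=6 picked index 7: u0 ∈ [13/148, 1/4)
j=7 picked index 7: u0 ∈ [-11/296, 1/8)
intersection: [13/148, 15/148)

13/148 15/148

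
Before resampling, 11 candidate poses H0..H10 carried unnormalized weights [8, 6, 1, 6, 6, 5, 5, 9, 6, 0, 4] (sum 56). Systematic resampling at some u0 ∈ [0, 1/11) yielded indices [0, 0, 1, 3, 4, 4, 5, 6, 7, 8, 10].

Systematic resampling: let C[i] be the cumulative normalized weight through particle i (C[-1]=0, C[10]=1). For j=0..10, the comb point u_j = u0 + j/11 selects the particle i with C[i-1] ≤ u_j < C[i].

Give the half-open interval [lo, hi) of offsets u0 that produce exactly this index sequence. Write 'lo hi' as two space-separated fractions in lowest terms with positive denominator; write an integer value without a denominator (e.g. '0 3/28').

3/154 15/616

C = [1/7, 1/4, 15/56, 3/8, 27/56, 4/7, 37/56, 23/28, 13/14, 13/14, 1]
j=0 picked index 0: u0 ∈ [0, 1/7)
j=1 picked index 0: u0 ∈ [-1/11, 4/77)
j=2 picked index 1: u0 ∈ [-3/77, 3/44)
j=3 picked index 3: u0 ∈ [-3/616, 9/88)
j=4 picked index 4: u0 ∈ [1/88, 73/616)
j=5 picked index 4: u0 ∈ [-7/88, 17/616)
j=6 picked index 5: u0 ∈ [-39/616, 2/77)
j=7 picked index 6: u0 ∈ [-5/77, 15/616)
j=8 picked index 7: u0 ∈ [-41/616, 29/308)
j=9 picked index 8: u0 ∈ [1/308, 17/154)
j=10 picked index 10: u0 ∈ [3/154, 1/11)
intersection: [3/154, 15/616)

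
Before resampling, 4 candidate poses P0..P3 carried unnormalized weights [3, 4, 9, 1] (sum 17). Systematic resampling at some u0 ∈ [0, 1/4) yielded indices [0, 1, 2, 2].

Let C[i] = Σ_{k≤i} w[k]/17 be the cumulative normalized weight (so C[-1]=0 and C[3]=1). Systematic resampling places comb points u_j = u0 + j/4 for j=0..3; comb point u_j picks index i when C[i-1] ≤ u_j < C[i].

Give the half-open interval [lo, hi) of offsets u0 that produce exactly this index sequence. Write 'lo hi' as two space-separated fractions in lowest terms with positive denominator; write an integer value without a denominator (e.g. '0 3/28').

0 11/68

C = [3/17, 7/17, 16/17, 1]
j=0 picked index 0: u0 ∈ [0, 3/17)
j=1 picked index 1: u0 ∈ [-5/68, 11/68)
j=2 picked index 2: u0 ∈ [-3/34, 15/34)
j=3 picked index 2: u0 ∈ [-23/68, 13/68)
intersection: [0, 11/68)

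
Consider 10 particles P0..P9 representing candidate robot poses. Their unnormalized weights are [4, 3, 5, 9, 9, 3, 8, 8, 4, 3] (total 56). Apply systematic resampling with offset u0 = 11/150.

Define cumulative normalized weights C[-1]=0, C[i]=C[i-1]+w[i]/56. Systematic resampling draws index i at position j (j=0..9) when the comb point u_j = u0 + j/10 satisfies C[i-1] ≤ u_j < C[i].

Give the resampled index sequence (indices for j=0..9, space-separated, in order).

1 2 3 3 4 5 6 7 7 9

C = [1/14, 1/8, 3/14, 3/8, 15/28, 33/56, 41/56, 7/8, 53/56, 1]
j=0: u_0=11/150 ∈ [1/14, 1/8) → index 1
j=1: u_1=13/75 ∈ [1/8, 3/14) → index 2
j=2: u_2=41/150 ∈ [3/14, 3/8) → index 3
j=3: u_3=28/75 ∈ [3/14, 3/8) → index 3
j=4: u_4=71/150 ∈ [3/8, 15/28) → index 4
j=5: u_5=43/75 ∈ [15/28, 33/56) → index 5
j=6: u_6=101/150 ∈ [33/56, 41/56) → index 6
j=7: u_7=58/75 ∈ [41/56, 7/8) → index 7
j=8: u_8=131/150 ∈ [41/56, 7/8) → index 7
j=9: u_9=73/75 ∈ [53/56, 1) → index 9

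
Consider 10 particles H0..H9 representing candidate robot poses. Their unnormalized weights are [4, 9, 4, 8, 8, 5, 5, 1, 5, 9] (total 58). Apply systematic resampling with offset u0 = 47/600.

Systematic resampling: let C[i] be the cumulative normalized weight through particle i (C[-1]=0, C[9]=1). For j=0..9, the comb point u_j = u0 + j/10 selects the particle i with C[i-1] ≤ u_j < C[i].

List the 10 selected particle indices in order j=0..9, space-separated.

C = [2/29, 13/58, 17/58, 25/58, 33/58, 19/29, 43/58, 22/29, 49/58, 1]
j=0: u_0=47/600 ∈ [2/29, 13/58) → index 1
j=1: u_1=107/600 ∈ [2/29, 13/58) → index 1
j=2: u_2=167/600 ∈ [13/58, 17/58) → index 2
j=3: u_3=227/600 ∈ [17/58, 25/58) → index 3
j=4: u_4=287/600 ∈ [25/58, 33/58) → index 4
j=5: u_5=347/600 ∈ [33/58, 19/29) → index 5
j=6: u_6=407/600 ∈ [19/29, 43/58) → index 6
j=7: u_7=467/600 ∈ [22/29, 49/58) → index 8
j=8: u_8=527/600 ∈ [49/58, 1) → index 9
j=9: u_9=587/600 ∈ [49/58, 1) → index 9

1 1 2 3 4 5 6 8 9 9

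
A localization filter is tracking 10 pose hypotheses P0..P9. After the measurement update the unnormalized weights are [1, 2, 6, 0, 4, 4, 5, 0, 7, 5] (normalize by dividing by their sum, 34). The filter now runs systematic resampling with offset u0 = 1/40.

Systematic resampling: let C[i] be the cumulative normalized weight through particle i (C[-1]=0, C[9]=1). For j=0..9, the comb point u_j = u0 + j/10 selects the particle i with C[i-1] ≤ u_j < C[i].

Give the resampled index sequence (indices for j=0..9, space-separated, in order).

C = [1/34, 3/34, 9/34, 9/34, 13/34, 1/2, 11/17, 11/17, 29/34, 1]
j=0: u_0=1/40 ∈ [0, 1/34) → index 0
j=1: u_1=1/8 ∈ [3/34, 9/34) → index 2
j=2: u_2=9/40 ∈ [3/34, 9/34) → index 2
j=3: u_3=13/40 ∈ [9/34, 13/34) → index 4
j=4: u_4=17/40 ∈ [13/34, 1/2) → index 5
j=5: u_5=21/40 ∈ [1/2, 11/17) → index 6
j=6: u_6=5/8 ∈ [1/2, 11/17) → index 6
j=7: u_7=29/40 ∈ [11/17, 29/34) → index 8
j=8: u_8=33/40 ∈ [11/17, 29/34) → index 8
j=9: u_9=37/40 ∈ [29/34, 1) → index 9

0 2 2 4 5 6 6 8 8 9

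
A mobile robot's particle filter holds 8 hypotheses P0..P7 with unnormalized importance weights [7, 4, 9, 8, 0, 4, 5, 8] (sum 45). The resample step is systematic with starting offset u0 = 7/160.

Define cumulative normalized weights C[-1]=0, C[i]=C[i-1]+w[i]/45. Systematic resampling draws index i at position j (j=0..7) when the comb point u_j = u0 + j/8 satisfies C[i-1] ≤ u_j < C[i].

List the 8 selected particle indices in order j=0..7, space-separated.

0 1 2 2 3 5 6 7

C = [7/45, 11/45, 4/9, 28/45, 28/45, 32/45, 37/45, 1]
j=0: u_0=7/160 ∈ [0, 7/45) → index 0
j=1: u_1=27/160 ∈ [7/45, 11/45) → index 1
j=2: u_2=47/160 ∈ [11/45, 4/9) → index 2
j=3: u_3=67/160 ∈ [11/45, 4/9) → index 2
j=4: u_4=87/160 ∈ [4/9, 28/45) → index 3
j=5: u_5=107/160 ∈ [28/45, 32/45) → index 5
j=6: u_6=127/160 ∈ [32/45, 37/45) → index 6
j=7: u_7=147/160 ∈ [37/45, 1) → index 7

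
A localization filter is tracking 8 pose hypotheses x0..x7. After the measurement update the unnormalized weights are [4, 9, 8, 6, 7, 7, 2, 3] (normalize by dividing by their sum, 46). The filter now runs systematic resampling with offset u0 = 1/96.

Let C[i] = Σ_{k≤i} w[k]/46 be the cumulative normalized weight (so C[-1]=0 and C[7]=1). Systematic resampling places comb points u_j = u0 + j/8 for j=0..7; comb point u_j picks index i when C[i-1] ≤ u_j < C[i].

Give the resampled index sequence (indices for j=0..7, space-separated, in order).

0 1 1 2 3 4 5 5

C = [2/23, 13/46, 21/46, 27/46, 17/23, 41/46, 43/46, 1]
j=0: u_0=1/96 ∈ [0, 2/23) → index 0
j=1: u_1=13/96 ∈ [2/23, 13/46) → index 1
j=2: u_2=25/96 ∈ [2/23, 13/46) → index 1
j=3: u_3=37/96 ∈ [13/46, 21/46) → index 2
j=4: u_4=49/96 ∈ [21/46, 27/46) → index 3
j=5: u_5=61/96 ∈ [27/46, 17/23) → index 4
j=6: u_6=73/96 ∈ [17/23, 41/46) → index 5
j=7: u_7=85/96 ∈ [17/23, 41/46) → index 5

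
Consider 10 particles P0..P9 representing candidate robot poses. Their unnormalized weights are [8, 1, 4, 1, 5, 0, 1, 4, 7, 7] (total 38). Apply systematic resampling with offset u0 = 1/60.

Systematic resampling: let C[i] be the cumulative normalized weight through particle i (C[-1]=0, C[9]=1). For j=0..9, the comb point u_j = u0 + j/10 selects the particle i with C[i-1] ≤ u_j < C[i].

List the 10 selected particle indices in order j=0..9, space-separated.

0 0 1 2 4 6 7 8 9 9

C = [4/19, 9/38, 13/38, 7/19, 1/2, 1/2, 10/19, 12/19, 31/38, 1]
j=0: u_0=1/60 ∈ [0, 4/19) → index 0
j=1: u_1=7/60 ∈ [0, 4/19) → index 0
j=2: u_2=13/60 ∈ [4/19, 9/38) → index 1
j=3: u_3=19/60 ∈ [9/38, 13/38) → index 2
j=4: u_4=5/12 ∈ [7/19, 1/2) → index 4
j=5: u_5=31/60 ∈ [1/2, 10/19) → index 6
j=6: u_6=37/60 ∈ [10/19, 12/19) → index 7
j=7: u_7=43/60 ∈ [12/19, 31/38) → index 8
j=8: u_8=49/60 ∈ [31/38, 1) → index 9
j=9: u_9=11/12 ∈ [31/38, 1) → index 9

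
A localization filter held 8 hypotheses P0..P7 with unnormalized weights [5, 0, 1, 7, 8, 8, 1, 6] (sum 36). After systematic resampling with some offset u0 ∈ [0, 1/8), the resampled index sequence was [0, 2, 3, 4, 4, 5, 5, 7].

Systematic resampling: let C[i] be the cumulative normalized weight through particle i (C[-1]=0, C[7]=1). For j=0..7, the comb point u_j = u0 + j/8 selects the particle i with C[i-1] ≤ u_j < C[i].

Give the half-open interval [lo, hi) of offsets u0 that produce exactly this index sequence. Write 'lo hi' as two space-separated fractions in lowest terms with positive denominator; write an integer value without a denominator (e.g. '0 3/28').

C = [5/36, 5/36, 1/6, 13/36, 7/12, 29/36, 5/6, 1]
j=0 picked index 0: u0 ∈ [0, 5/36)
j=1 picked index 2: u0 ∈ [1/72, 1/24)
j=2 picked index 3: u0 ∈ [-1/12, 1/9)
j=3 picked index 4: u0 ∈ [-1/72, 5/24)
j=4 picked index 4: u0 ∈ [-5/36, 1/12)
j=5 picked index 5: u0 ∈ [-1/24, 13/72)
j=6 picked index 5: u0 ∈ [-1/6, 1/18)
j=7 picked index 7: u0 ∈ [-1/24, 1/8)
intersection: [1/72, 1/24)

1/72 1/24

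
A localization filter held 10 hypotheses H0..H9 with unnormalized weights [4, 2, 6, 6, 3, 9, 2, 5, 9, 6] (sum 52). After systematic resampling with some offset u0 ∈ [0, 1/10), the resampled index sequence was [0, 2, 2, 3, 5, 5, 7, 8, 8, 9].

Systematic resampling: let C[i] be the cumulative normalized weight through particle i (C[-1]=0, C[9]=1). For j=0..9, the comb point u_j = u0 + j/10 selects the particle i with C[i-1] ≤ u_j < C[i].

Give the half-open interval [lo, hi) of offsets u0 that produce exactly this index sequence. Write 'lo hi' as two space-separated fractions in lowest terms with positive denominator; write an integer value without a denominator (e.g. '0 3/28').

C = [1/13, 3/26, 3/13, 9/26, 21/52, 15/26, 8/13, 37/52, 23/26, 1]
j=0 picked index 0: u0 ∈ [0, 1/13)
j=1 picked index 2: u0 ∈ [1/65, 17/130)
j=2 picked index 2: u0 ∈ [-11/130, 2/65)
j=3 picked index 3: u0 ∈ [-9/130, 3/65)
j=4 picked index 5: u0 ∈ [1/260, 23/130)
j=5 picked index 5: u0 ∈ [-5/52, 1/13)
j=6 picked index 7: u0 ∈ [1/65, 29/260)
j=7 picked index 8: u0 ∈ [3/260, 12/65)
j=8 picked index 8: u0 ∈ [-23/260, 11/130)
j=9 picked index 9: u0 ∈ [-1/65, 1/10)
intersection: [1/65, 2/65)

1/65 2/65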